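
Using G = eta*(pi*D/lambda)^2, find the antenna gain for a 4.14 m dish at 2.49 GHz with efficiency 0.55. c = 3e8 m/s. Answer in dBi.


lambda = c/f = 3e8 / 2.49e+09 = 0.1204819 m
G = eta*(pi*D/lambda)^2 = 0.55*(pi*4.14/0.1204819)^2
G = 6409.4284 (linear)
G = 10*log10(6409.4284) = 38.0682 dBi

38.0682 dBi


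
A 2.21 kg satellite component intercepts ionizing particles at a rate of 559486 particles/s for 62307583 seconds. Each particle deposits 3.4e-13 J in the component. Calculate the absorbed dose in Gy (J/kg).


Total energy deposited = rate * time * E_per
  = 559486 * 62307583 * 3.4e-13 = 11.8525 J
Dose = E_total / mass = 11.8525 / 2.21
Dose = 5.3631 Gy

5.3631 Gy


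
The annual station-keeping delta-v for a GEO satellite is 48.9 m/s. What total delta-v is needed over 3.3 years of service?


dV = rate * years = 48.9 * 3.3
dV = 161.3700 m/s

161.3700 m/s


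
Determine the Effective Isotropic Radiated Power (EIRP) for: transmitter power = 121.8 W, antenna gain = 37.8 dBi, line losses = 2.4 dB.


Pt = 121.8 W = 20.8565 dBW
EIRP = Pt_dBW + Gt - losses = 20.8565 + 37.8 - 2.4 = 56.2565 dBW

56.2565 dBW


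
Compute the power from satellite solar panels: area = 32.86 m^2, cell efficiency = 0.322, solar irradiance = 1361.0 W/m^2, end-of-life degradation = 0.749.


P = area * eta * S * degradation
P = 32.86 * 0.322 * 1361.0 * 0.749
P = 10786.0735 W

10786.0735 W


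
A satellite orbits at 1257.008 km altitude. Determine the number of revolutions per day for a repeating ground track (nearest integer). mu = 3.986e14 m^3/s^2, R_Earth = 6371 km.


r = 7.628008e+06 m
T = 2*pi*sqrt(r^3/mu) = 6630.2199 s = 110.5037 min
revs/day = 1440 / 110.5037 = 13.0312
Rounded: 13 revolutions per day

13 revolutions per day


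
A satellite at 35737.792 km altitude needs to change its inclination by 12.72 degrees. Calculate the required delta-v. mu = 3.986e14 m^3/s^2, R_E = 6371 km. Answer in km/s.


r = 42108.7920 km = 4.2108792e+07 m
V = sqrt(mu/r) = 3076.6795 m/s
di = 12.72 deg = 0.2220059 rad
dV = 2*V*sin(di/2) = 2*3076.6795*sin(0.1110029)
dV = 681.6391 m/s = 0.6816391 km/s

0.6816 km/s


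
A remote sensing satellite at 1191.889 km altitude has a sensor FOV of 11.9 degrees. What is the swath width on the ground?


FOV = 11.9 deg = 0.2076942 rad
swath = 2 * alt * tan(FOV/2) = 2 * 1191.889 * tan(0.1038471)
swath = 2 * 1191.889 * 0.104222
swath = 248.4421 km

248.4421 km


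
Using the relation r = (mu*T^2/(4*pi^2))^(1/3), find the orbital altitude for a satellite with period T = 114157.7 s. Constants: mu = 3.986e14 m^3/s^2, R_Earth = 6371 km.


T = 114157.7 s
r = (mu*T^2/(4*pi^2))^(1/3) = (3.986e14 * 114157.7^2 / (4*pi^2))^(1/3)
r = 5.08623e+07 m = 50862.2997 km
alt = r - R_E = 50862.2997 - 6371 = 44491.2997 km

44491.2997 km


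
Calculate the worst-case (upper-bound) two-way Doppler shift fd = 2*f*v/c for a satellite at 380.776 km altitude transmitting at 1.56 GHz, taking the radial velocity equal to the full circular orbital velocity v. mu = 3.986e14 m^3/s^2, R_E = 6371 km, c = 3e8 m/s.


r = 6.751776e+06 m
v = sqrt(mu/r) = 7683.5095 m/s (worst-case radial velocity)
f = 1.56 GHz = 1.56e+09 Hz
fd = 2*f*v/c = 2*1.56e+09*7683.5095/3.0e+08
fd = 79908.4991 Hz

79908.4991 Hz


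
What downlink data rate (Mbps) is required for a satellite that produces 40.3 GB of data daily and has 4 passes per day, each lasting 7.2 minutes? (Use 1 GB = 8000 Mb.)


total contact time = 4 * 7.2 * 60 = 1728.0000 s
data = 40.3 GB = 322400.0000 Mb
rate = 322400.0000 / 1728.0000 = 186.5741 Mbps

186.5741 Mbps


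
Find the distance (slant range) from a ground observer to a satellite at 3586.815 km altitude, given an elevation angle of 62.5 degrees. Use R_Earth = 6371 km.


h = 3586.815 km, el = 62.5 deg
d = -R_E*sin(el) + sqrt((R_E*sin(el))^2 + 2*R_E*h + h^2)
d = -6371.0000*sin(1.0908) + sqrt((6371.0000*0.8870108)^2 + 2*6371.0000*3586.815 + 3586.815^2)
d = 3862.2072 km

3862.2072 km


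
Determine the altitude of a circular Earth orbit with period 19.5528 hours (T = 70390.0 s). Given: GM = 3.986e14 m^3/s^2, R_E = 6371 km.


T = 70390.0 s
r = (mu*T^2/(4*pi^2))^(1/3) = (3.986e14 * 70390.0^2 / (4*pi^2))^(1/3)
r = 3.6846804e+07 m = 36846.8044 km
alt = r - R_E = 36846.8044 - 6371 = 30475.8044 km

30475.8044 km


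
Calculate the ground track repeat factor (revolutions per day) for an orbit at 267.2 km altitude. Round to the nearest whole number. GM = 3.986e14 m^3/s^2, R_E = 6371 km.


r = 6.6382e+06 m
T = 2*pi*sqrt(r^3/mu) = 5382.5332 s = 89.7089 min
revs/day = 1440 / 89.7089 = 16.0519
Rounded: 16 revolutions per day

16 revolutions per day


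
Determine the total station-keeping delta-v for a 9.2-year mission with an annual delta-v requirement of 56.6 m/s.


dV = rate * years = 56.6 * 9.2
dV = 520.7200 m/s

520.7200 m/s


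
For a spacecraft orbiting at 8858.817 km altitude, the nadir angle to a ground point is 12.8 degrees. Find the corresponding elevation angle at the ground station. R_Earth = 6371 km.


r = R_E + alt = 15229.8170 km
Law of sines in the satellite / Earth-center / ground-point triangle:
  sin(nadir)/R_E = sin(90 + el)/r  =>  cos(el) = (r/R_E)*sin(nadir)
cos(el) = (15229.8170 / 6371.0000) * sin(12.8 deg) = 0.5296096
el = arccos(0.5296096) = 58.0209 deg
(Earth-central angle = 90 - nadir - el = 19.1791 deg)

58.0209 degrees


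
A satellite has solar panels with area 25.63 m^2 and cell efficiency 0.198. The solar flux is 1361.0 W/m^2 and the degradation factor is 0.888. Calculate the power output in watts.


P = area * eta * S * degradation
P = 25.63 * 0.198 * 1361.0 * 0.888
P = 6133.1684 W

6133.1684 W


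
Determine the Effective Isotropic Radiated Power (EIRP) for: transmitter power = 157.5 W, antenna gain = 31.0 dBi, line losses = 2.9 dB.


Pt = 157.5 W = 21.9728 dBW
EIRP = Pt_dBW + Gt - losses = 21.9728 + 31.0 - 2.9 = 50.0728 dBW

50.0728 dBW


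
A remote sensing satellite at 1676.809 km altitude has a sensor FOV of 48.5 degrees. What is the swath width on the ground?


FOV = 48.5 deg = 0.8464847 rad
swath = 2 * alt * tan(FOV/2) = 2 * 1676.809 * tan(0.4232423)
swath = 2 * 1676.809 * 0.4504672
swath = 1510.6948 km

1510.6948 km


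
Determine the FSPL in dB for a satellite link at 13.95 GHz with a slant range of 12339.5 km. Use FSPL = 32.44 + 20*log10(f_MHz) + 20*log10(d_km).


f = 13.95 GHz = 13950.0000 MHz
d = 12339.5 km
FSPL = 32.44 + 20*log10(13950.0000) + 20*log10(12339.5)
FSPL = 32.44 + 82.8915 + 81.8260
FSPL = 197.1574 dB

197.1574 dB


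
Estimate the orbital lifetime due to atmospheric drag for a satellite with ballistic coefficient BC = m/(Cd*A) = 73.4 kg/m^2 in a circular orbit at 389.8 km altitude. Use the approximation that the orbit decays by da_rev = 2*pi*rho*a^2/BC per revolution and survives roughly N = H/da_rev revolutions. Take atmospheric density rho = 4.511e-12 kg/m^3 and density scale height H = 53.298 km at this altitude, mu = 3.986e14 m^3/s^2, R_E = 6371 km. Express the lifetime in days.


a = R_E + alt = 6760.8000 km = 6.7608e+06 m
da_rev = 2*pi*rho*a^2/BC = 2*pi*4.511e-12*(6.7608e+06)^2/73.4 = 17.650329 m per revolution
N = H/da_rev = 53298.0000 m / 17.650329 m = 3019.6604 revolutions
P = 2*pi*sqrt(a^3/mu) = 5532.3335 s
lifetime = N*P = 3019.6604 * 5532.3335 = 1.6705768e+07 s = 193.3538 days

193.3538 days


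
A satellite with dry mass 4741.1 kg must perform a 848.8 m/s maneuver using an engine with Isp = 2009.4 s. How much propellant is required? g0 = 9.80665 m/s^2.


ve = Isp * g0 = 2009.4 * 9.80665 = 19705.482510 m/s
mass ratio = exp(dv/ve) = exp(848.8/19705.482510) = 1.04401547
m_prop = m_dry * (mr - 1) = 4741.1 * (1.04401547 - 1)
m_prop = 208.6817 kg

208.6817 kg


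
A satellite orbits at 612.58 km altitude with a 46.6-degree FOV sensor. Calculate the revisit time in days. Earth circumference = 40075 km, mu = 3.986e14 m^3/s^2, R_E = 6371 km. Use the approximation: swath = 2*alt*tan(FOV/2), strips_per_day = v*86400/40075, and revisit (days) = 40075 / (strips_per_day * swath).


swath = 2*612.58*tan(0.4066617) = 527.6373 km
v = sqrt(mu/r) = 7554.9151 m/s = 7.5549 km/s
strips/day = v*86400/40075 = 7.5549*86400/40075 = 16.2881
coverage/day = strips * swath = 16.2881 * 527.6373 = 8594.1960 km
revisit = 40075 / 8594.1960 = 4.6630 days

4.6630 days


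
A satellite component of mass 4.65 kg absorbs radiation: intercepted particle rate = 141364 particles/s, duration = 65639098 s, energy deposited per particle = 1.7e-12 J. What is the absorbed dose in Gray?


Total energy deposited = rate * time * E_per
  = 141364 * 65639098 * 1.7e-12 = 15.7743 J
Dose = E_total / mass = 15.7743 / 4.65
Dose = 3.3923 Gy

3.3923 Gy


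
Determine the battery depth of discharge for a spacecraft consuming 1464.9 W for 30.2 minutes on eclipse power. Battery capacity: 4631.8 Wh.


E_used = P * t / 60 = 1464.9 * 30.2 / 60 = 737.3330 Wh
DOD = E_used / E_total * 100 = 737.3330 / 4631.8 * 100
DOD = 15.9189 %

15.9189 %


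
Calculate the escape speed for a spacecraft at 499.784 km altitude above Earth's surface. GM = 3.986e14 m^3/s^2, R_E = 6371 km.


r = 6371.0 + 499.784 = 6870.7840 km = 6.870784e+06 m
v_esc = sqrt(2*mu/r) = sqrt(2*3.986e14 / 6.870784e+06)
v_esc = 10771.6069 m/s = 10.7716 km/s

10.7716 km/s


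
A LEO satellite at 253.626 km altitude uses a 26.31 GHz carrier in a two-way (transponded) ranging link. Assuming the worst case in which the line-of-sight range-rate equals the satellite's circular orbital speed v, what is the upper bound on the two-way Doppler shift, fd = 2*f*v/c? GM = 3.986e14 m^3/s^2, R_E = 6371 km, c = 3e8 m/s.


r = 6.624626e+06 m
v = sqrt(mu/r) = 7756.8959 m/s (worst-case radial velocity)
f = 26.31 GHz = 2.631e+10 Hz
fd = 2*f*v/c = 2*2.631e+10*7756.8959/3.0e+08
fd = 1.3605595e+06 Hz

1.3606e+06 Hz


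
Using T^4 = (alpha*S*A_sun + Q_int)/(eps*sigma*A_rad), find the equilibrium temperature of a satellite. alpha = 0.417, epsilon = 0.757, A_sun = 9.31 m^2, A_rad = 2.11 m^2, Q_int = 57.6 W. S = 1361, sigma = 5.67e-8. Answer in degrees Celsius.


Numerator = alpha*S*A_sun + Q_int = 0.417*1361*9.31 + 57.6 = 5341.3695 W
Denominator = eps*sigma*A_rad = 0.757*5.67e-8*2.11 = 9.0565209e-08 W/K^4
T^4 = 5.8978161e+10 K^4
T = 492.8024 K = 219.6524 C

219.6524 degrees Celsius


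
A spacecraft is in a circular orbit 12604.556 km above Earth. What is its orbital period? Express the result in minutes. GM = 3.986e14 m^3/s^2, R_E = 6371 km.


r = 18975.5560 km = 1.8975556e+07 m
T = 2*pi*sqrt(r^3/mu) = 2*pi*sqrt(6.8325612e+21 / 3.986e14)
T = 26013.7514 s = 433.5625 min

433.5625 minutes


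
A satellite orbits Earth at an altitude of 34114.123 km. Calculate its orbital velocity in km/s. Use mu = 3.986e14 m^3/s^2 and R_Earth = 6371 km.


r = R_E + alt = 6371.0 + 34114.123 = 40485.1230 km = 4.0485123e+07 m
v = sqrt(mu/r) = sqrt(3.986e14 / 4.0485123e+07) = 3137.7686 m/s = 3.1378 km/s

3.1378 km/s


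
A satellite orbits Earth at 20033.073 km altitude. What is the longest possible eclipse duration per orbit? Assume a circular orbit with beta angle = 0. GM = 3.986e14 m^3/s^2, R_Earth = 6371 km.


r = 26404.0730 km
T = 711.6498 min
Eclipse fraction = arcsin(R_E/r)/pi = arcsin(6371.0000/26404.0730)/pi
= arcsin(0.2412885)/pi = 0.07757002
Eclipse duration = 0.07757002 * 711.6498 = 55.2027 min

55.2027 minutes


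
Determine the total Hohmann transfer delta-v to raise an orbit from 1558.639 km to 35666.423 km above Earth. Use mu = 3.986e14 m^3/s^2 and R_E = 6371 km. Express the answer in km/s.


r1 = 7929.6390 km = 7.929639e+06 m
r2 = 42037.4230 km = 4.2037423e+07 m
dv1 = sqrt(mu/r1)*(sqrt(2*r2/(r1+r2)) - 1) = 2106.7924 m/s
dv2 = sqrt(mu/r2)*(1 - sqrt(2*r1/(r1+r2))) = 1344.4861 m/s
total dv = |dv1| + |dv2| = 2106.7924 + 1344.4861 = 3451.2786 m/s = 3.4513 km/s

3.4513 km/s


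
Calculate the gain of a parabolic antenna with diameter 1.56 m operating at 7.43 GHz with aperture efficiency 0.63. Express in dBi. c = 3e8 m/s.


lambda = c/f = 3e8 / 7.43e+09 = 0.04037685 m
G = eta*(pi*D/lambda)^2 = 0.63*(pi*1.56/0.04037685)^2
G = 9281.6376 (linear)
G = 10*log10(9281.6376) = 39.6762 dBi

39.6762 dBi


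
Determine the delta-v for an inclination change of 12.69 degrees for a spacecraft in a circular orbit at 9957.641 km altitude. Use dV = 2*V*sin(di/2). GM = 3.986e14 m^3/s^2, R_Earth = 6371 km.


r = 16328.6410 km = 1.6328641e+07 m
V = sqrt(mu/r) = 4940.7585 m/s
di = 12.69 deg = 0.2214823 rad
dV = 2*V*sin(di/2) = 2*4940.7585*sin(0.1107411)
dV = 1092.0552 m/s = 1.0921 km/s

1.0921 km/s


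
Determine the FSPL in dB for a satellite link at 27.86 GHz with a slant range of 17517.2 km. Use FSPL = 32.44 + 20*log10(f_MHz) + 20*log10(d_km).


f = 27.86 GHz = 27860.0000 MHz
d = 17517.2 km
FSPL = 32.44 + 20*log10(27860.0000) + 20*log10(17517.2)
FSPL = 32.44 + 88.8996 + 84.8693
FSPL = 206.2089 dB

206.2089 dB


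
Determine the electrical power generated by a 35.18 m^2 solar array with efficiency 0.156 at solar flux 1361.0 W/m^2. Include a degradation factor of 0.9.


P = area * eta * S * degradation
P = 35.18 * 0.156 * 1361.0 * 0.9
P = 6722.3492 W

6722.3492 W


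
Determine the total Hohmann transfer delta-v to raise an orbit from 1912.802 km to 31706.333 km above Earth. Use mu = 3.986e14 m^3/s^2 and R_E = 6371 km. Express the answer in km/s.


r1 = 8283.8020 km = 8.283802e+06 m
r2 = 38077.3330 km = 3.8077333e+07 m
dv1 = sqrt(mu/r1)*(sqrt(2*r2/(r1+r2)) - 1) = 1953.7621 m/s
dv2 = sqrt(mu/r2)*(1 - sqrt(2*r1/(r1+r2))) = 1301.3138 m/s
total dv = |dv1| + |dv2| = 1953.7621 + 1301.3138 = 3255.0759 m/s = 3.2551 km/s

3.2551 km/s


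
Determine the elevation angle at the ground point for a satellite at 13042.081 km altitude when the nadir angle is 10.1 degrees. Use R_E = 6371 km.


r = R_E + alt = 19413.0810 km
Law of sines in the satellite / Earth-center / ground-point triangle:
  sin(nadir)/R_E = sin(90 + el)/r  =>  cos(el) = (r/R_E)*sin(nadir)
cos(el) = (19413.0810 / 6371.0000) * sin(10.1 deg) = 0.5343601
el = arccos(0.5343601) = 57.6995 deg
(Earth-central angle = 90 - nadir - el = 22.2005 deg)

57.6995 degrees


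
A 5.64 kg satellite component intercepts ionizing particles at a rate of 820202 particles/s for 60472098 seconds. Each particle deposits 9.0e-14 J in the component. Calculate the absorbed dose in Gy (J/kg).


Total energy deposited = rate * time * E_per
  = 820202 * 60472098 * 9.0e-14 = 4.4639 J
Dose = E_total / mass = 4.4639 / 5.64
Dose = 0.7914788 Gy

0.7915 Gy


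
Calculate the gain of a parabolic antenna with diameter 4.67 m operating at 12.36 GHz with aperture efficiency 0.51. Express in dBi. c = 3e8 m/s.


lambda = c/f = 3e8 / 1.236e+10 = 0.02427184 m
G = eta*(pi*D/lambda)^2 = 0.51*(pi*4.67/0.02427184)^2
G = 186336.5776 (linear)
G = 10*log10(186336.5776) = 52.7030 dBi

52.7030 dBi


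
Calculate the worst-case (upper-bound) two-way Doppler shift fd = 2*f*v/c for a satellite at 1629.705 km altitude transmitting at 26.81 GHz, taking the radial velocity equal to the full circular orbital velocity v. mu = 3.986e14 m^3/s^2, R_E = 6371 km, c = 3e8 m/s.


r = 8.000705e+06 m
v = sqrt(mu/r) = 7058.3716 m/s (worst-case radial velocity)
f = 26.81 GHz = 2.681e+10 Hz
fd = 2*f*v/c = 2*2.681e+10*7058.3716/3.0e+08
fd = 1.2615663e+06 Hz

1.2616e+06 Hz


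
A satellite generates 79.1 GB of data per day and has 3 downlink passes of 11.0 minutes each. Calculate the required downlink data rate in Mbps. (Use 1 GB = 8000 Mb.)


total contact time = 3 * 11.0 * 60 = 1980.0000 s
data = 79.1 GB = 632800.0000 Mb
rate = 632800.0000 / 1980.0000 = 319.5960 Mbps

319.5960 Mbps


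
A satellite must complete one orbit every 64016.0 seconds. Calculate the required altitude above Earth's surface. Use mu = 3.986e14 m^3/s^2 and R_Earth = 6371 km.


T = 64016.0 s
r = (mu*T^2/(4*pi^2))^(1/3) = (3.986e14 * 64016.0^2 / (4*pi^2))^(1/3)
r = 3.4587423e+07 m = 34587.4233 km
alt = r - R_E = 34587.4233 - 6371 = 28216.4233 km

28216.4233 km


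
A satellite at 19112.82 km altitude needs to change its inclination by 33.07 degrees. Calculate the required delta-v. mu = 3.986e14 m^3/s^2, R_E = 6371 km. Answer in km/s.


r = 25483.8200 km = 2.548382e+07 m
V = sqrt(mu/r) = 3954.9080 m/s
di = 33.07 deg = 0.5771804 rad
dV = 2*V*sin(di/2) = 2*3954.9080*sin(0.2885902)
dV = 2251.1415 m/s = 2.2511 km/s

2.2511 km/s


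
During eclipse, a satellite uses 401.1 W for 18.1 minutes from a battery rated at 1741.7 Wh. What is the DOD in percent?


E_used = P * t / 60 = 401.1 * 18.1 / 60 = 120.9985 Wh
DOD = E_used / E_total * 100 = 120.9985 / 1741.7 * 100
DOD = 6.9471 %

6.9471 %


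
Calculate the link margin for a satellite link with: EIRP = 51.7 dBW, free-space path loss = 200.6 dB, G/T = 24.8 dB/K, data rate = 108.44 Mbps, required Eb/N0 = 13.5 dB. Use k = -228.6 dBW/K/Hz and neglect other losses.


C/N0 = EIRP - FSPL + G/T - k = 51.7 - 200.6 + 24.8 - (-228.6)
C/N0 = 104.5000 dB-Hz
R_b = 108.44 Mbps = 1.0844e+08 bps -> 10*log10(R_b) = 80.3519 dB-Hz
Eb/N0 = C/N0 - 10*log10(R_b) = 104.5000 - 80.3519 = 24.1481 dB
Margin = Eb/N0 - Eb/N0_req = 24.1481 - 13.5 = 10.6481 dB (link closes)

10.6481 dB


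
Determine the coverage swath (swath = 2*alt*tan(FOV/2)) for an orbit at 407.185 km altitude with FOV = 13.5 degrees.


FOV = 13.5 deg = 0.2356194 rad
swath = 2 * alt * tan(FOV/2) = 2 * 407.185 * tan(0.1178097)
swath = 2 * 407.185 * 0.1183578
swath = 96.3870 km

96.3870 km


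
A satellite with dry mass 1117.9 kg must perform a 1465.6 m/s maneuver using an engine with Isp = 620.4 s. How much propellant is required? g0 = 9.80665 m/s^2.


ve = Isp * g0 = 620.4 * 9.80665 = 6084.045660 m/s
mass ratio = exp(dv/ve) = exp(1465.6/6084.045660) = 1.27238404
m_prop = m_dry * (mr - 1) = 1117.9 * (1.27238404 - 1)
m_prop = 304.4981 kg

304.4981 kg


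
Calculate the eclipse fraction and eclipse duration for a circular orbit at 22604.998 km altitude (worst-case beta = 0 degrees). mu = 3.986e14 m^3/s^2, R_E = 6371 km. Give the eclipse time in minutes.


r = 28975.9980 km
T = 818.1211 min
Eclipse fraction = arcsin(R_E/r)/pi = arcsin(6371.0000/28975.9980)/pi
= arcsin(0.2198716)/pi = 0.07056385
Eclipse duration = 0.07056385 * 818.1211 = 57.7298 min

57.7298 minutes


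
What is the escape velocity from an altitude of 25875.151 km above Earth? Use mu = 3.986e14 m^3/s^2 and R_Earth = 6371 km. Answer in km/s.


r = 6371.0 + 25875.151 = 32246.1510 km = 3.2246151e+07 m
v_esc = sqrt(2*mu/r) = sqrt(2*3.986e14 / 3.2246151e+07)
v_esc = 4972.1555 m/s = 4.9722 km/s

4.9722 km/s


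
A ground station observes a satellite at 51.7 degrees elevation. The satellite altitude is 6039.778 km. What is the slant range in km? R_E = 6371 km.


h = 6039.778 km, el = 51.7 deg
d = -R_E*sin(el) + sqrt((R_E*sin(el))^2 + 2*R_E*h + h^2)
d = -6371.0000*sin(0.9023352) + sqrt((6371.0000*0.7847764)^2 + 2*6371.0000*6039.778 + 6039.778^2)
d = 6766.0672 km

6766.0672 km


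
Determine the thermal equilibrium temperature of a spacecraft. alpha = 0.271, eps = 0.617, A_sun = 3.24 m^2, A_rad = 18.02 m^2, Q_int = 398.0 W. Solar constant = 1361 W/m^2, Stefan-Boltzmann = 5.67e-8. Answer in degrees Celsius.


Numerator = alpha*S*A_sun + Q_int = 0.271*1361*3.24 + 398.0 = 1593.0124 W
Denominator = eps*sigma*A_rad = 0.617*5.67e-8*18.02 = 6.3040988e-07 W/K^4
T^4 = 2.5269471e+09 K^4
T = 224.2069 K = -48.9431 C

-48.9431 degrees Celsius


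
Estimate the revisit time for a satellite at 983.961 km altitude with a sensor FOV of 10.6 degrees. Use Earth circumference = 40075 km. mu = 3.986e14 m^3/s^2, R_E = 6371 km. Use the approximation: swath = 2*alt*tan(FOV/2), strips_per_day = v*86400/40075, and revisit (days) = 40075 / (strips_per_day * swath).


swath = 2*983.961*tan(0.09250245) = 182.5586 km
v = sqrt(mu/r) = 7361.7058 m/s = 7.3617 km/s
strips/day = v*86400/40075 = 7.3617*86400/40075 = 15.8715
coverage/day = strips * swath = 15.8715 * 182.5586 = 2897.4835 km
revisit = 40075 / 2897.4835 = 13.8310 days

13.8310 days


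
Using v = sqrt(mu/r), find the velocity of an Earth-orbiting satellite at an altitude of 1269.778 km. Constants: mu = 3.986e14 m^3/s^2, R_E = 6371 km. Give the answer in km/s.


r = R_E + alt = 6371.0 + 1269.778 = 7640.7780 km = 7.640778e+06 m
v = sqrt(mu/r) = sqrt(3.986e14 / 7.640778e+06) = 7222.7047 m/s = 7.2227 km/s

7.2227 km/s


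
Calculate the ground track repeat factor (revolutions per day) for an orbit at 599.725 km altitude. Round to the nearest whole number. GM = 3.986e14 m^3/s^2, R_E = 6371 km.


r = 6.970725e+06 m
T = 2*pi*sqrt(r^3/mu) = 5791.9946 s = 96.5332 min
revs/day = 1440 / 96.5332 = 14.9171
Rounded: 15 revolutions per day

15 revolutions per day


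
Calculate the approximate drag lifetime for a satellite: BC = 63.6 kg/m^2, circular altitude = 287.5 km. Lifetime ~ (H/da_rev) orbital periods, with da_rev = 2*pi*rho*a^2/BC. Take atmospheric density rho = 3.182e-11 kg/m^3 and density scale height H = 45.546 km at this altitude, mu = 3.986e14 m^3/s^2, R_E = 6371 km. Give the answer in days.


a = R_E + alt = 6658.5000 km = 6.6585e+06 m
da_rev = 2*pi*rho*a^2/BC = 2*pi*3.182e-11*(6.6585e+06)^2/63.6 = 139.372065 m per revolution
N = H/da_rev = 45546.0000 m / 139.372065 m = 326.7943 revolutions
P = 2*pi*sqrt(a^3/mu) = 5407.2423 s
lifetime = N*P = 326.7943 * 5407.2423 = 1.7670561e+06 s = 20.4520 days

20.4520 days


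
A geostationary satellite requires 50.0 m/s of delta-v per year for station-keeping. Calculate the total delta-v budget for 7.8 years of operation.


dV = rate * years = 50.0 * 7.8
dV = 390.0000 m/s

390.0000 m/s


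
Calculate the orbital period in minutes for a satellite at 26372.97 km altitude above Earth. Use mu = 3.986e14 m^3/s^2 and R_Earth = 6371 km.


r = 32743.9700 km = 3.274397e+07 m
T = 2*pi*sqrt(r^3/mu) = 2*pi*sqrt(3.5107023e+22 / 3.986e14)
T = 58966.8898 s = 982.7815 min

982.7815 minutes


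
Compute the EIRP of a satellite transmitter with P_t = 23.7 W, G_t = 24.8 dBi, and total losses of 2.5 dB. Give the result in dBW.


Pt = 23.7 W = 13.7475 dBW
EIRP = Pt_dBW + Gt - losses = 13.7475 + 24.8 - 2.5 = 36.0475 dBW

36.0475 dBW


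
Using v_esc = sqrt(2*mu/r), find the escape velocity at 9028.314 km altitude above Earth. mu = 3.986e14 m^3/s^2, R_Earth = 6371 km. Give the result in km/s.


r = 6371.0 + 9028.314 = 15399.3140 km = 1.5399314e+07 m
v_esc = sqrt(2*mu/r) = sqrt(2*3.986e14 / 1.5399314e+07)
v_esc = 7195.0358 m/s = 7.1950 km/s

7.1950 km/s


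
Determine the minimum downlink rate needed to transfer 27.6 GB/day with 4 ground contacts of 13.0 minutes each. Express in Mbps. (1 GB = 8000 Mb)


total contact time = 4 * 13.0 * 60 = 3120.0000 s
data = 27.6 GB = 220800.0000 Mb
rate = 220800.0000 / 3120.0000 = 70.7692 Mbps

70.7692 Mbps


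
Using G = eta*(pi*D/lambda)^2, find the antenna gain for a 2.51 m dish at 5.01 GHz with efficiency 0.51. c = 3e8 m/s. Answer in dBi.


lambda = c/f = 3e8 / 5.01e+09 = 0.05988024 m
G = eta*(pi*D/lambda)^2 = 0.51*(pi*2.51/0.05988024)^2
G = 8844.0320 (linear)
G = 10*log10(8844.0320) = 39.4665 dBi

39.4665 dBi


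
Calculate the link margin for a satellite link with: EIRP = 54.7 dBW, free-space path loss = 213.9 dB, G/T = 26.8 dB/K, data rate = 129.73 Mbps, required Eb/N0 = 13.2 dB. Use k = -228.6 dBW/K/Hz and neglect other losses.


C/N0 = EIRP - FSPL + G/T - k = 54.7 - 213.9 + 26.8 - (-228.6)
C/N0 = 96.2000 dB-Hz
R_b = 129.73 Mbps = 1.2973e+08 bps -> 10*log10(R_b) = 81.1304 dB-Hz
Eb/N0 = C/N0 - 10*log10(R_b) = 96.2000 - 81.1304 = 15.0696 dB
Margin = Eb/N0 - Eb/N0_req = 15.0696 - 13.2 = 1.8696 dB (link closes)

1.8696 dB


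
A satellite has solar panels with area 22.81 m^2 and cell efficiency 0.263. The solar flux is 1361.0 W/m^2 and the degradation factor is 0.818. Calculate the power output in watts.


P = area * eta * S * degradation
P = 22.81 * 0.263 * 1361.0 * 0.818
P = 6678.7081 W

6678.7081 W


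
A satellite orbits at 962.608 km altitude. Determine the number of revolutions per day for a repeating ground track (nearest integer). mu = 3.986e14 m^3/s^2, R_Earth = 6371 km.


r = 7.333608e+06 m
T = 2*pi*sqrt(r^3/mu) = 6250.1114 s = 104.1685 min
revs/day = 1440 / 104.1685 = 13.8238
Rounded: 14 revolutions per day

14 revolutions per day


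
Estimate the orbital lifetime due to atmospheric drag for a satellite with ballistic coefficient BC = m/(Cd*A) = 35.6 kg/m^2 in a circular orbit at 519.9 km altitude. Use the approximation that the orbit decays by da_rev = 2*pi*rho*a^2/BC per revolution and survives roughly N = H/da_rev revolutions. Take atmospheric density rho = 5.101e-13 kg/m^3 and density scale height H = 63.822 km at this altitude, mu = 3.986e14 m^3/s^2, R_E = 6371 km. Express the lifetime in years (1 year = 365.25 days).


a = R_E + alt = 6890.9000 km = 6.8909e+06 m
da_rev = 2*pi*rho*a^2/BC = 2*pi*5.101e-13*(6.8909e+06)^2/35.6 = 4.275010 m per revolution
N = H/da_rev = 63822.0000 m / 4.275010 m = 14929.0895 revolutions
P = 2*pi*sqrt(a^3/mu) = 5692.7897 s
lifetime = N*P = 14929.0895 * 5692.7897 = 8.4988167e+07 s = 983.6593 days
years = 983.6593 / 365.25 = 2.6931 years

2.6931 years


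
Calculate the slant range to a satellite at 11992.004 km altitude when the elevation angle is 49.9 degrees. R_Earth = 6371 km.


h = 11992.004 km, el = 49.9 deg
d = -R_E*sin(el) + sqrt((R_E*sin(el))^2 + 2*R_E*h + h^2)
d = -6371.0000*sin(0.8709193) + sqrt((6371.0000*0.7649214)^2 + 2*6371.0000*11992.004 + 11992.004^2)
d = 13025.2742 km

13025.2742 km


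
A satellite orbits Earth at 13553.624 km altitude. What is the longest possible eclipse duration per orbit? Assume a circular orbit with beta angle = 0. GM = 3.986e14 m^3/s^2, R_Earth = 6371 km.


r = 19924.6240 km
T = 466.4930 min
Eclipse fraction = arcsin(R_E/r)/pi = arcsin(6371.0000/19924.6240)/pi
= arcsin(0.3197551)/pi = 0.1036006
Eclipse duration = 0.1036006 * 466.4930 = 48.3290 min

48.3290 minutes


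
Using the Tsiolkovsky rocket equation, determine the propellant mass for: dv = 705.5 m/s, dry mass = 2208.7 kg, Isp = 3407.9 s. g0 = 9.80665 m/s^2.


ve = Isp * g0 = 3407.9 * 9.80665 = 33420.082535 m/s
mass ratio = exp(dv/ve) = exp(705.5/33420.082535) = 1.02133446
m_prop = m_dry * (mr - 1) = 2208.7 * (1.02133446 - 1)
m_prop = 47.1214 kg

47.1214 kg


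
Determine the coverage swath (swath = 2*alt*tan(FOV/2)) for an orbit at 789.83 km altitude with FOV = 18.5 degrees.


FOV = 18.5 deg = 0.3228859 rad
swath = 2 * alt * tan(FOV/2) = 2 * 789.83 * tan(0.161443)
swath = 2 * 789.83 * 0.1628603
swath = 257.2640 km

257.2640 km


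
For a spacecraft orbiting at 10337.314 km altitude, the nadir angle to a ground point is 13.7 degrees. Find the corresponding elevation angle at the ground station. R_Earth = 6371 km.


r = R_E + alt = 16708.3140 km
Law of sines in the satellite / Earth-center / ground-point triangle:
  sin(nadir)/R_E = sin(90 + el)/r  =>  cos(el) = (r/R_E)*sin(nadir)
cos(el) = (16708.3140 / 6371.0000) * sin(13.7 deg) = 0.6211217
el = arccos(0.6211217) = 51.6019 deg
(Earth-central angle = 90 - nadir - el = 24.6981 deg)

51.6019 degrees


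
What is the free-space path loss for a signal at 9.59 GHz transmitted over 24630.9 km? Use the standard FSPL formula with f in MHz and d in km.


f = 9.59 GHz = 9590.0000 MHz
d = 24630.9 km
FSPL = 32.44 + 20*log10(9590.0000) + 20*log10(24630.9)
FSPL = 32.44 + 79.6364 + 87.8296
FSPL = 199.9060 dB

199.9060 dB


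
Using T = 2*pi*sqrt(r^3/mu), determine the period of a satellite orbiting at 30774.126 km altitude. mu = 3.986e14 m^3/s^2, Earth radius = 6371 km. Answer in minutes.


r = 37145.1260 km = 3.7145126e+07 m
T = 2*pi*sqrt(r^3/mu) = 2*pi*sqrt(5.1251373e+22 / 3.986e14)
T = 71246.5723 s = 1187.4429 min

1187.4429 minutes


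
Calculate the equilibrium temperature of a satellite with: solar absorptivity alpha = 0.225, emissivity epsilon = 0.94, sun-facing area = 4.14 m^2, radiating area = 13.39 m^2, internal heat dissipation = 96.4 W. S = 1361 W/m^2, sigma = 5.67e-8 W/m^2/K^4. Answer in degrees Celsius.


Numerator = alpha*S*A_sun + Q_int = 0.225*1361*4.14 + 96.4 = 1364.1715 W
Denominator = eps*sigma*A_rad = 0.94*5.67e-8*13.39 = 7.1366022e-07 W/K^4
T^4 = 1.911514e+09 K^4
T = 209.0953 K = -64.0547 C

-64.0547 degrees Celsius


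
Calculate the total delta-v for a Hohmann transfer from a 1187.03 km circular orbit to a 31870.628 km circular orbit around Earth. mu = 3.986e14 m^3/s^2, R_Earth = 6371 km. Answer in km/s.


r1 = 7558.0300 km = 7.55803e+06 m
r2 = 38241.6280 km = 3.8241628e+07 m
dv1 = sqrt(mu/r1)*(sqrt(2*r2/(r1+r2)) - 1) = 2122.4785 m/s
dv2 = sqrt(mu/r2)*(1 - sqrt(2*r1/(r1+r2))) = 1373.7336 m/s
total dv = |dv1| + |dv2| = 2122.4785 + 1373.7336 = 3496.2121 m/s = 3.4962 km/s

3.4962 km/s


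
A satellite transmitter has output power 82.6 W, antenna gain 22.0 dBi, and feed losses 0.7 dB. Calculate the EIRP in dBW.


Pt = 82.6 W = 19.1698 dBW
EIRP = Pt_dBW + Gt - losses = 19.1698 + 22.0 - 0.7 = 40.4698 dBW

40.4698 dBW


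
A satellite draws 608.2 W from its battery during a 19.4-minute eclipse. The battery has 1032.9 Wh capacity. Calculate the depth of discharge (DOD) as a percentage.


E_used = P * t / 60 = 608.2 * 19.4 / 60 = 196.6513 Wh
DOD = E_used / E_total * 100 = 196.6513 / 1032.9 * 100
DOD = 19.0388 %

19.0388 %


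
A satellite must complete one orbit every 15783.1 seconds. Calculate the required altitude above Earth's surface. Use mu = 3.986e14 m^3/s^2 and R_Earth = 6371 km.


T = 15783.1 s
r = (mu*T^2/(4*pi^2))^(1/3) = (3.986e14 * 15783.1^2 / (4*pi^2))^(1/3)
r = 1.3599431e+07 m = 13599.4306 km
alt = r - R_E = 13599.4306 - 6371 = 7228.4306 km

7228.4306 km


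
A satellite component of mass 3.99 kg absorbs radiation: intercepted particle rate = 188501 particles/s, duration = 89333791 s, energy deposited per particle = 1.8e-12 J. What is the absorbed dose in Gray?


Total energy deposited = rate * time * E_per
  = 188501 * 89333791 * 1.8e-12 = 30.3111 J
Dose = E_total / mass = 30.3111 / 3.99
Dose = 7.5968 Gy

7.5968 Gy


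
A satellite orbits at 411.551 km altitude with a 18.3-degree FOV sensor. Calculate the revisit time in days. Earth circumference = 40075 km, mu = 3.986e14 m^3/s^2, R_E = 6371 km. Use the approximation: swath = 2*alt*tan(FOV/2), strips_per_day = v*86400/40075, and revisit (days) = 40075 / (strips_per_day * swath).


swath = 2*411.551*tan(0.1596976) = 132.5764 km
v = sqrt(mu/r) = 7666.0582 m/s = 7.6661 km/s
strips/day = v*86400/40075 = 7.6661*86400/40075 = 16.5277
coverage/day = strips * swath = 16.5277 * 132.5764 = 2191.1825 km
revisit = 40075 / 2191.1825 = 18.2892 days

18.2892 days


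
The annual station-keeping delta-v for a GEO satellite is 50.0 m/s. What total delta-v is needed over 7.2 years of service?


dV = rate * years = 50.0 * 7.2
dV = 360.0000 m/s

360.0000 m/s


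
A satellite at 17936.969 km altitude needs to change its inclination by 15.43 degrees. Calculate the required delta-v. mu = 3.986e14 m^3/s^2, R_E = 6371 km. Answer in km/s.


r = 24307.9690 km = 2.4307969e+07 m
V = sqrt(mu/r) = 4049.4339 m/s
di = 15.43 deg = 0.2693043 rad
dV = 2*V*sin(di/2) = 2*4049.4339*sin(0.1346522)
dV = 1087.2375 m/s = 1.0872 km/s

1.0872 km/s


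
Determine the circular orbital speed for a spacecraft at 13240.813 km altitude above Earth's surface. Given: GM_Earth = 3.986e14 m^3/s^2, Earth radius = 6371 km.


r = R_E + alt = 6371.0 + 13240.813 = 19611.8130 km = 1.9611813e+07 m
v = sqrt(mu/r) = sqrt(3.986e14 / 1.9611813e+07) = 4508.2685 m/s = 4.5083 km/s

4.5083 km/s


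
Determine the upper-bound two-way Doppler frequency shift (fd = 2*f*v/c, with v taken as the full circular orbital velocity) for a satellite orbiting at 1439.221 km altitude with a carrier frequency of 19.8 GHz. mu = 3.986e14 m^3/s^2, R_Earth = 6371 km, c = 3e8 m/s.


r = 7.810221e+06 m
v = sqrt(mu/r) = 7143.9266 m/s (worst-case radial velocity)
f = 19.8 GHz = 1.98e+10 Hz
fd = 2*f*v/c = 2*1.98e+10*7143.9266/3.0e+08
fd = 942998.3154 Hz

942998.3154 Hz


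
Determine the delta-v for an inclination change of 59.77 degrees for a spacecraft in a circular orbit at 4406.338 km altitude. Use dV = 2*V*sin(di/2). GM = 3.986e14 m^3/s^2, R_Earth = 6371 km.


r = 10777.3380 km = 1.0777338e+07 m
V = sqrt(mu/r) = 6081.5306 m/s
di = 59.77 deg = 1.0432 rad
dV = 2*V*sin(di/2) = 2*6081.5306*sin(0.5215916)
dV = 6060.3762 m/s = 6.0604 km/s

6.0604 km/s


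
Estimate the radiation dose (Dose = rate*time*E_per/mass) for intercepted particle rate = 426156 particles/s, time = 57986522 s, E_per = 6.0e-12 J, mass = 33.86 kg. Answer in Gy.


Total energy deposited = rate * time * E_per
  = 426156 * 57986522 * 6.0e-12 = 148.2678 J
Dose = E_total / mass = 148.2678 / 33.86
Dose = 4.3788 Gy

4.3788 Gy


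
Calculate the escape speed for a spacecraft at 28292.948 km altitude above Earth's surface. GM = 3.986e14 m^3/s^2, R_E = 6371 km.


r = 6371.0 + 28292.948 = 34663.9480 km = 3.4663948e+07 m
v_esc = sqrt(2*mu/r) = sqrt(2*3.986e14 / 3.4663948e+07)
v_esc = 4795.6186 m/s = 4.7956 km/s

4.7956 km/s


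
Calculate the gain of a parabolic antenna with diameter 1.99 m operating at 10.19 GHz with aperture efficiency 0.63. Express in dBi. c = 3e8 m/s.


lambda = c/f = 3e8 / 1.019e+10 = 0.02944063 m
G = eta*(pi*D/lambda)^2 = 0.63*(pi*1.99/0.02944063)^2
G = 28408.7619 (linear)
G = 10*log10(28408.7619) = 44.5345 dBi

44.5345 dBi


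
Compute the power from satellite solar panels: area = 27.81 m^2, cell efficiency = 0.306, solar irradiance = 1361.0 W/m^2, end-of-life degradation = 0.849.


P = area * eta * S * degradation
P = 27.81 * 0.306 * 1361.0 * 0.849
P = 9833.0496 W

9833.0496 W


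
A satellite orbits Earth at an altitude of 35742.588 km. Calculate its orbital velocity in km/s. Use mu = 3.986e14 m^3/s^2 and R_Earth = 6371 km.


r = R_E + alt = 6371.0 + 35742.588 = 42113.5880 km = 4.2113588e+07 m
v = sqrt(mu/r) = sqrt(3.986e14 / 4.2113588e+07) = 3076.5043 m/s = 3.0765 km/s

3.0765 km/s


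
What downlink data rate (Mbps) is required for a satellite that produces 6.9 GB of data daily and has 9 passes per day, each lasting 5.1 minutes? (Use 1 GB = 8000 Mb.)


total contact time = 9 * 5.1 * 60 = 2754.0000 s
data = 6.9 GB = 55200.0000 Mb
rate = 55200.0000 / 2754.0000 = 20.0436 Mbps

20.0436 Mbps


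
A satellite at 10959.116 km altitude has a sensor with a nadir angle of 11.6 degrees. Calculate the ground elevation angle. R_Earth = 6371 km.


r = R_E + alt = 17330.1160 km
Law of sines in the satellite / Earth-center / ground-point triangle:
  sin(nadir)/R_E = sin(90 + el)/r  =>  cos(el) = (r/R_E)*sin(nadir)
cos(el) = (17330.1160 / 6371.0000) * sin(11.6 deg) = 0.5469634
el = arccos(0.5469634) = 56.8411 deg
(Earth-central angle = 90 - nadir - el = 21.5589 deg)

56.8411 degrees


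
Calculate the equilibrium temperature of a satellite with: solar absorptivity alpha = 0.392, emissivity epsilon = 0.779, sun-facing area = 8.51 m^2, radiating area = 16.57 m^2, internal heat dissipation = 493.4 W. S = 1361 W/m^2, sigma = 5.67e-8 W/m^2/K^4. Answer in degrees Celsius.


Numerator = alpha*S*A_sun + Q_int = 0.392*1361*8.51 + 493.4 = 5033.5871 W
Denominator = eps*sigma*A_rad = 0.779*5.67e-8*16.57 = 7.318853e-07 W/K^4
T^4 = 6.8775628e+09 K^4
T = 287.9776 K = 14.8276 C

14.8276 degrees Celsius


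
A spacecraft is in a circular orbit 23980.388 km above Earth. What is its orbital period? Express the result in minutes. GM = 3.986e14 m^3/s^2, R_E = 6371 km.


r = 30351.3880 km = 3.0351388e+07 m
T = 2*pi*sqrt(r^3/mu) = 2*pi*sqrt(2.7959904e+22 / 3.986e14)
T = 52623.4184 s = 877.0570 min

877.0570 minutes


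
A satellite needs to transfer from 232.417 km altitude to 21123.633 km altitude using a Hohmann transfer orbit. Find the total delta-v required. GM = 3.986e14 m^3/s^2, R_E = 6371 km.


r1 = 6603.4170 km = 6.603417e+06 m
r2 = 27494.6330 km = 2.7494633e+07 m
dv1 = sqrt(mu/r1)*(sqrt(2*r2/(r1+r2)) - 1) = 2097.0516 m/s
dv2 = sqrt(mu/r2)*(1 - sqrt(2*r1/(r1+r2))) = 1437.9188 m/s
total dv = |dv1| + |dv2| = 2097.0516 + 1437.9188 = 3534.9704 m/s = 3.5350 km/s

3.5350 km/s


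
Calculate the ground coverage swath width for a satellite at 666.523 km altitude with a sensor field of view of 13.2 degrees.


FOV = 13.2 deg = 0.2303835 rad
swath = 2 * alt * tan(FOV/2) = 2 * 666.523 * tan(0.1151917)
swath = 2 * 666.523 * 0.1157039
swath = 154.2387 km

154.2387 km


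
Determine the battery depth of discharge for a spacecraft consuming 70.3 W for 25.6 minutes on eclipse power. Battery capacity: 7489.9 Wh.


E_used = P * t / 60 = 70.3 * 25.6 / 60 = 29.9947 Wh
DOD = E_used / E_total * 100 = 29.9947 / 7489.9 * 100
DOD = 0.4004682 %

0.4005 %


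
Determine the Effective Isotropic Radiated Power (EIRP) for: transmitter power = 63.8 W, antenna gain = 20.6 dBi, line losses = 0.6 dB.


Pt = 63.8 W = 18.0482 dBW
EIRP = Pt_dBW + Gt - losses = 18.0482 + 20.6 - 0.6 = 38.0482 dBW

38.0482 dBW


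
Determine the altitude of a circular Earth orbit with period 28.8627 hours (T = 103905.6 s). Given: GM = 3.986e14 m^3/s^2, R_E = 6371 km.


T = 103905.6 s
r = (mu*T^2/(4*pi^2))^(1/3) = (3.986e14 * 103905.6^2 / (4*pi^2))^(1/3)
r = 4.7769624e+07 m = 47769.6239 km
alt = r - R_E = 47769.6239 - 6371 = 41398.6239 km

41398.6239 km


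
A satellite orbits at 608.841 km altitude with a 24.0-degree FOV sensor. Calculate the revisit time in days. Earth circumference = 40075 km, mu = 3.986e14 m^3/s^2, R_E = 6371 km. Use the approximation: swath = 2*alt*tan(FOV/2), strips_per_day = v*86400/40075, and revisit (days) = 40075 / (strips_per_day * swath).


swath = 2*608.841*tan(0.2094395) = 258.8263 km
v = sqrt(mu/r) = 7556.9384 m/s = 7.5569 km/s
strips/day = v*86400/40075 = 7.5569*86400/40075 = 16.2924
coverage/day = strips * swath = 16.2924 * 258.8263 = 4216.9116 km
revisit = 40075 / 4216.9116 = 9.5034 days

9.5034 days


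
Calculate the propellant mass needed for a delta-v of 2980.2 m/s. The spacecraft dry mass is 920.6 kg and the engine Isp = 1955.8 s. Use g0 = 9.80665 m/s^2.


ve = Isp * g0 = 1955.8 * 9.80665 = 19179.846070 m/s
mass ratio = exp(dv/ve) = exp(2980.2/19179.846070) = 1.16810392
m_prop = m_dry * (mr - 1) = 920.6 * (1.16810392 - 1)
m_prop = 154.7565 kg

154.7565 kg


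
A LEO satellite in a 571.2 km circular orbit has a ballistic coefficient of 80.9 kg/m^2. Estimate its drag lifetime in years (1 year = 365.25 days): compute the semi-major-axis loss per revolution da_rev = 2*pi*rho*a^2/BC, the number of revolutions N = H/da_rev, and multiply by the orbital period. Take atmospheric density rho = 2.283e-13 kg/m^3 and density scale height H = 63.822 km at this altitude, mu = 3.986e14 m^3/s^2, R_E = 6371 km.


a = R_E + alt = 6942.2000 km = 6.9422e+06 m
da_rev = 2*pi*rho*a^2/BC = 2*pi*2.283e-13*(6.9422e+06)^2/80.9 = 0.854538238 m per revolution
N = H/da_rev = 63822.0000 m / 0.854538238 m = 74685.9499 revolutions
P = 2*pi*sqrt(a^3/mu) = 5756.4787 s
lifetime = N*P = 74685.9499 * 5756.4787 = 4.2992808e+08 s = 4976.0195 days
years = 4976.0195 / 365.25 = 13.6236 years

13.6236 years


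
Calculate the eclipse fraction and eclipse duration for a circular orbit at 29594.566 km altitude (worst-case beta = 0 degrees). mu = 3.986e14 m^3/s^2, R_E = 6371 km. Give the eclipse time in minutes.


r = 35965.5660 km
T = 1131.3326 min
Eclipse fraction = arcsin(R_E/r)/pi = arcsin(6371.0000/35965.5660)/pi
= arcsin(0.1771417)/pi = 0.05668508
Eclipse duration = 0.05668508 * 1131.3326 = 64.1297 min

64.1297 minutes


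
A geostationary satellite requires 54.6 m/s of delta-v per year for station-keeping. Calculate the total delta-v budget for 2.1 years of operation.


dV = rate * years = 54.6 * 2.1
dV = 114.6600 m/s

114.6600 m/s


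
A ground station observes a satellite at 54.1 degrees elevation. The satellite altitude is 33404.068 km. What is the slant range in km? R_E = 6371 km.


h = 33404.068 km, el = 54.1 deg
d = -R_E*sin(el) + sqrt((R_E*sin(el))^2 + 2*R_E*h + h^2)
d = -6371.0000*sin(0.9442231) + sqrt((6371.0000*0.8100416)^2 + 2*6371.0000*33404.068 + 33404.068^2)
d = 34438.4671 km

34438.4671 km


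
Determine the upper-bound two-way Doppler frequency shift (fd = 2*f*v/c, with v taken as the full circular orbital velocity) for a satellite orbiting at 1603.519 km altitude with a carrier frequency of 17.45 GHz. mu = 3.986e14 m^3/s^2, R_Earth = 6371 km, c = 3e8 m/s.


r = 7.974519e+06 m
v = sqrt(mu/r) = 7069.9509 m/s (worst-case radial velocity)
f = 17.45 GHz = 1.745e+10 Hz
fd = 2*f*v/c = 2*1.745e+10*7069.9509/3.0e+08
fd = 822470.9565 Hz

822470.9565 Hz
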